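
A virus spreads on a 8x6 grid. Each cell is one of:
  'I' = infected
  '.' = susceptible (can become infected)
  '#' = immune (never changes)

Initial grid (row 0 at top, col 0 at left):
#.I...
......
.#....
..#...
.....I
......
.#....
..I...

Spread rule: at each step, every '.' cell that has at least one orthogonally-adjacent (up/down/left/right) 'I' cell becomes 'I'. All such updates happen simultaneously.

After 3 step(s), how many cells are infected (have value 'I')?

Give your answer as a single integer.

Step 0 (initial): 3 infected
Step 1: +9 new -> 12 infected
Step 2: +13 new -> 25 infected
Step 3: +13 new -> 38 infected

Answer: 38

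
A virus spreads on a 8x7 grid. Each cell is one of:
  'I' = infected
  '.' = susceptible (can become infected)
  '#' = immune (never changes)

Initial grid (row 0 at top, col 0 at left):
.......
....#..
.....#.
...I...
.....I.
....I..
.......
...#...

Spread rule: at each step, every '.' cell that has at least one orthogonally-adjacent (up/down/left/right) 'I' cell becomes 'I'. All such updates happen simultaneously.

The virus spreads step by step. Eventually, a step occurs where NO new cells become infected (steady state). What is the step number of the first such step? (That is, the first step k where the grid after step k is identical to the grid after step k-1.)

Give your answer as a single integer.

Answer: 7

Derivation:
Step 0 (initial): 3 infected
Step 1: +10 new -> 13 infected
Step 2: +11 new -> 24 infected
Step 3: +10 new -> 34 infected
Step 4: +10 new -> 44 infected
Step 5: +7 new -> 51 infected
Step 6: +2 new -> 53 infected
Step 7: +0 new -> 53 infected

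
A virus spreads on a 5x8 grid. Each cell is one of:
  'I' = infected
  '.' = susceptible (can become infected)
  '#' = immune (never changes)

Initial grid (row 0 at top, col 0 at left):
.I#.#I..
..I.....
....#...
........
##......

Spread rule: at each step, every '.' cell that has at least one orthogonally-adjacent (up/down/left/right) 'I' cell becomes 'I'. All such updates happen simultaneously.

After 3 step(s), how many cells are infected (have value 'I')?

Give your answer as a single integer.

Step 0 (initial): 3 infected
Step 1: +6 new -> 9 infected
Step 2: +9 new -> 18 infected
Step 3: +7 new -> 25 infected

Answer: 25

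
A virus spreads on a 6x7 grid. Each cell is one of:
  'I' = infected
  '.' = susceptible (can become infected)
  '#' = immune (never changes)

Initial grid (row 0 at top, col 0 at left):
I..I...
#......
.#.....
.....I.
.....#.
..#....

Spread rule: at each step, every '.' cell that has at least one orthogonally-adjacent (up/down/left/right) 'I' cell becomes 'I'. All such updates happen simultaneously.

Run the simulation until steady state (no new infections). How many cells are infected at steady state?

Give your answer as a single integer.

Step 0 (initial): 3 infected
Step 1: +7 new -> 10 infected
Step 2: +11 new -> 21 infected
Step 3: +7 new -> 28 infected
Step 4: +4 new -> 32 infected
Step 5: +2 new -> 34 infected
Step 6: +3 new -> 37 infected
Step 7: +1 new -> 38 infected
Step 8: +0 new -> 38 infected

Answer: 38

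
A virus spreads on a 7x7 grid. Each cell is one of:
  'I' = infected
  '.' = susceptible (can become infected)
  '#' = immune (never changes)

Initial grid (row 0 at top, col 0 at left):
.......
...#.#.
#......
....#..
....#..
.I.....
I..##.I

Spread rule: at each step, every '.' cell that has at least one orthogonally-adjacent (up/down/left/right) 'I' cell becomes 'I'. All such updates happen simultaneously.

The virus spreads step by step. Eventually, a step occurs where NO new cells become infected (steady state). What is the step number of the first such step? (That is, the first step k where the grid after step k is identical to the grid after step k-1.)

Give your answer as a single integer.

Answer: 9

Derivation:
Step 0 (initial): 3 infected
Step 1: +6 new -> 9 infected
Step 2: +7 new -> 16 infected
Step 3: +7 new -> 23 infected
Step 4: +5 new -> 28 infected
Step 5: +6 new -> 34 infected
Step 6: +4 new -> 38 infected
Step 7: +3 new -> 41 infected
Step 8: +1 new -> 42 infected
Step 9: +0 new -> 42 infected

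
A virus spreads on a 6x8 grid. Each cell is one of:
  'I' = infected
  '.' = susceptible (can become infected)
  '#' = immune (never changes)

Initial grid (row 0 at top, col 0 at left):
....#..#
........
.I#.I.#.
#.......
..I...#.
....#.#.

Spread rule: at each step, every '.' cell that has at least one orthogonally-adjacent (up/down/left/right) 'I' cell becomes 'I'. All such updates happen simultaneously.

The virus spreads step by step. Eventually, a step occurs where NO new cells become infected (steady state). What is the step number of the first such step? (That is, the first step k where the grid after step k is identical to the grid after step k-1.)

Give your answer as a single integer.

Answer: 7

Derivation:
Step 0 (initial): 3 infected
Step 1: +11 new -> 14 infected
Step 2: +11 new -> 25 infected
Step 3: +8 new -> 33 infected
Step 4: +4 new -> 37 infected
Step 5: +2 new -> 39 infected
Step 6: +1 new -> 40 infected
Step 7: +0 new -> 40 infected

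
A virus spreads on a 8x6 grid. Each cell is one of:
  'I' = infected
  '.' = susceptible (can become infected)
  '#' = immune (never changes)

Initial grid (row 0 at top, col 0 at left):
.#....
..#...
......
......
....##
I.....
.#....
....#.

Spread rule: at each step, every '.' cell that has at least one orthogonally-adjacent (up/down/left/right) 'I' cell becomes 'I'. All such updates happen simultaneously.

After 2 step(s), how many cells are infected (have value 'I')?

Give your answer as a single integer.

Answer: 8

Derivation:
Step 0 (initial): 1 infected
Step 1: +3 new -> 4 infected
Step 2: +4 new -> 8 infected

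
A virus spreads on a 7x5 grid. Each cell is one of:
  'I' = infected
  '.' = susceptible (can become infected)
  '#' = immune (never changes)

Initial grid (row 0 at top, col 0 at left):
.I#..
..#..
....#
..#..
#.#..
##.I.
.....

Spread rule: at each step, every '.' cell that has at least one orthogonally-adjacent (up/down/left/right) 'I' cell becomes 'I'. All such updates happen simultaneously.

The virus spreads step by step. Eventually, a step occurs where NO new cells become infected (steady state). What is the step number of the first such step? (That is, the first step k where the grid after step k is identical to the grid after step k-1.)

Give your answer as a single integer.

Step 0 (initial): 2 infected
Step 1: +6 new -> 8 infected
Step 2: +6 new -> 14 infected
Step 3: +6 new -> 20 infected
Step 4: +4 new -> 24 infected
Step 5: +2 new -> 26 infected
Step 6: +1 new -> 27 infected
Step 7: +0 new -> 27 infected

Answer: 7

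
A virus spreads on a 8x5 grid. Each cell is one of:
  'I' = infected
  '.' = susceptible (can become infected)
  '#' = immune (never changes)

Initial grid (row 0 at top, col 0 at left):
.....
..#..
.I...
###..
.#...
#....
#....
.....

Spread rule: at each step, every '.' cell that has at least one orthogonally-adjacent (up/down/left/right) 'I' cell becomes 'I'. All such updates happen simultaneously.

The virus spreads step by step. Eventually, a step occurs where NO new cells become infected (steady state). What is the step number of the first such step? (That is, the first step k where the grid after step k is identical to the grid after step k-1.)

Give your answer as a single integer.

Step 0 (initial): 1 infected
Step 1: +3 new -> 4 infected
Step 2: +3 new -> 7 infected
Step 3: +5 new -> 12 infected
Step 4: +4 new -> 16 infected
Step 5: +4 new -> 20 infected
Step 6: +3 new -> 23 infected
Step 7: +4 new -> 27 infected
Step 8: +3 new -> 30 infected
Step 9: +1 new -> 31 infected
Step 10: +1 new -> 32 infected
Step 11: +0 new -> 32 infected

Answer: 11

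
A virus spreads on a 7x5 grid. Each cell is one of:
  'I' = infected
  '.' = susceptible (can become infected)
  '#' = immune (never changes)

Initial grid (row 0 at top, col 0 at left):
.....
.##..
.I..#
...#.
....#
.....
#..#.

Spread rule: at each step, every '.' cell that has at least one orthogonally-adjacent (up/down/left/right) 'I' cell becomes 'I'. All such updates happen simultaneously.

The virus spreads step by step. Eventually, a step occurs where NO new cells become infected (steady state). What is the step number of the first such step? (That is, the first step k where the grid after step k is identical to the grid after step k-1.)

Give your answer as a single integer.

Answer: 8

Derivation:
Step 0 (initial): 1 infected
Step 1: +3 new -> 4 infected
Step 2: +5 new -> 9 infected
Step 3: +5 new -> 14 infected
Step 4: +7 new -> 21 infected
Step 5: +4 new -> 25 infected
Step 6: +1 new -> 26 infected
Step 7: +1 new -> 27 infected
Step 8: +0 new -> 27 infected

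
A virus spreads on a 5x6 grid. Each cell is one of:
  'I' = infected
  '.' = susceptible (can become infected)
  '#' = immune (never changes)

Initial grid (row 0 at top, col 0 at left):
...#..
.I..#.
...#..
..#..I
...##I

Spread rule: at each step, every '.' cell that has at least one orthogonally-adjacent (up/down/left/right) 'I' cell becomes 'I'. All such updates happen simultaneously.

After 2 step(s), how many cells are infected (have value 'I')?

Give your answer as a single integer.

Answer: 18

Derivation:
Step 0 (initial): 3 infected
Step 1: +6 new -> 9 infected
Step 2: +9 new -> 18 infected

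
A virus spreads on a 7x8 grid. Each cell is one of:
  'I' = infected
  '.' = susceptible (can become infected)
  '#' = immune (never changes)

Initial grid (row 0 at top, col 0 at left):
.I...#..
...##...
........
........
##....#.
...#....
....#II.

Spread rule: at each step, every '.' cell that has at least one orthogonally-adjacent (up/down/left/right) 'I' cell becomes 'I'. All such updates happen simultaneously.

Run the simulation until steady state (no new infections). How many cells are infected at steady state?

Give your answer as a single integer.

Answer: 48

Derivation:
Step 0 (initial): 3 infected
Step 1: +6 new -> 9 infected
Step 2: +7 new -> 16 infected
Step 3: +7 new -> 23 infected
Step 4: +8 new -> 31 infected
Step 5: +6 new -> 37 infected
Step 6: +3 new -> 40 infected
Step 7: +4 new -> 44 infected
Step 8: +3 new -> 47 infected
Step 9: +1 new -> 48 infected
Step 10: +0 new -> 48 infected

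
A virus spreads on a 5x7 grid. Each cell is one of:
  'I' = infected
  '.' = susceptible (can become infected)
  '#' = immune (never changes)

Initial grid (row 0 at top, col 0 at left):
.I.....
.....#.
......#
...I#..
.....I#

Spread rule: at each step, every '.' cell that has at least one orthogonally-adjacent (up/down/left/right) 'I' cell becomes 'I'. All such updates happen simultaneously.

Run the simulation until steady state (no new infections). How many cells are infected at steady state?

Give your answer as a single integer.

Step 0 (initial): 3 infected
Step 1: +8 new -> 11 infected
Step 2: +11 new -> 22 infected
Step 3: +5 new -> 27 infected
Step 4: +2 new -> 29 infected
Step 5: +1 new -> 30 infected
Step 6: +1 new -> 31 infected
Step 7: +0 new -> 31 infected

Answer: 31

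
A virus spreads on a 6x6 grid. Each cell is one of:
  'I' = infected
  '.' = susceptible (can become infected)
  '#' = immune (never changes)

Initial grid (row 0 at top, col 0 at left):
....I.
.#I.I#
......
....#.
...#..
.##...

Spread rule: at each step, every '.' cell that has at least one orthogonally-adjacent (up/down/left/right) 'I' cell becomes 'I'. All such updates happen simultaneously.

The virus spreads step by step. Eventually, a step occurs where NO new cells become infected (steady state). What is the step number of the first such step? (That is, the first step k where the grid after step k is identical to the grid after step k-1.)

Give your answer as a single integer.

Step 0 (initial): 3 infected
Step 1: +6 new -> 9 infected
Step 2: +5 new -> 14 infected
Step 3: +6 new -> 20 infected
Step 4: +4 new -> 24 infected
Step 5: +3 new -> 27 infected
Step 6: +2 new -> 29 infected
Step 7: +1 new -> 30 infected
Step 8: +0 new -> 30 infected

Answer: 8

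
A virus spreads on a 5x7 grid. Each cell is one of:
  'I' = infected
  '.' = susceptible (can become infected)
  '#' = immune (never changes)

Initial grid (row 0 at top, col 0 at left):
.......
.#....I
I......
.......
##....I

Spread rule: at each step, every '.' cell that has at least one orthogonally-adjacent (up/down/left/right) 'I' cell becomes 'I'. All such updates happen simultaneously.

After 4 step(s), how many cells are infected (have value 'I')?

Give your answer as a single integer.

Answer: 32

Derivation:
Step 0 (initial): 3 infected
Step 1: +8 new -> 11 infected
Step 2: +8 new -> 19 infected
Step 3: +9 new -> 28 infected
Step 4: +4 new -> 32 infected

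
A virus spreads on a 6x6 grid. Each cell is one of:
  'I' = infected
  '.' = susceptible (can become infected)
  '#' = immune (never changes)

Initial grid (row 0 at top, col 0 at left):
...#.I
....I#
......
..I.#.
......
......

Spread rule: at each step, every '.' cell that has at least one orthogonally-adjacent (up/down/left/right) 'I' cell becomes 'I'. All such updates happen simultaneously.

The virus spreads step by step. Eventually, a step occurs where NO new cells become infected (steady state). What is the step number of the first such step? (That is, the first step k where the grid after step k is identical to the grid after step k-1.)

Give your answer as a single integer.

Step 0 (initial): 3 infected
Step 1: +7 new -> 10 infected
Step 2: +8 new -> 18 infected
Step 3: +8 new -> 26 infected
Step 4: +5 new -> 31 infected
Step 5: +2 new -> 33 infected
Step 6: +0 new -> 33 infected

Answer: 6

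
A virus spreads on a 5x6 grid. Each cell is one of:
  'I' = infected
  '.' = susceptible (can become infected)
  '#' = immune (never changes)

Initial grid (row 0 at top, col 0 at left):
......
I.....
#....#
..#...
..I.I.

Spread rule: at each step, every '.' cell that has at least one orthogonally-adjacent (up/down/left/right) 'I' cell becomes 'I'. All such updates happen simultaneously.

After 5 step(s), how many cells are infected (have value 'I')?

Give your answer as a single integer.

Answer: 27

Derivation:
Step 0 (initial): 3 infected
Step 1: +6 new -> 9 infected
Step 2: +8 new -> 17 infected
Step 3: +6 new -> 23 infected
Step 4: +3 new -> 26 infected
Step 5: +1 new -> 27 infected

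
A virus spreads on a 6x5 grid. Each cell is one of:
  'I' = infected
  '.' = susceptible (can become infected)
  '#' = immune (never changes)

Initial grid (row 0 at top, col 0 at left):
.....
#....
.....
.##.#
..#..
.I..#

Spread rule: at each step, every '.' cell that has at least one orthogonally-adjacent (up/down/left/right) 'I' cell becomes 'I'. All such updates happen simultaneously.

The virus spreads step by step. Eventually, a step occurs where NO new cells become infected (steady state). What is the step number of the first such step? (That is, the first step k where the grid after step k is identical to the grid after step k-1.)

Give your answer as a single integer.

Step 0 (initial): 1 infected
Step 1: +3 new -> 4 infected
Step 2: +2 new -> 6 infected
Step 3: +2 new -> 8 infected
Step 4: +3 new -> 11 infected
Step 5: +2 new -> 13 infected
Step 6: +4 new -> 17 infected
Step 7: +4 new -> 21 infected
Step 8: +3 new -> 24 infected
Step 9: +0 new -> 24 infected

Answer: 9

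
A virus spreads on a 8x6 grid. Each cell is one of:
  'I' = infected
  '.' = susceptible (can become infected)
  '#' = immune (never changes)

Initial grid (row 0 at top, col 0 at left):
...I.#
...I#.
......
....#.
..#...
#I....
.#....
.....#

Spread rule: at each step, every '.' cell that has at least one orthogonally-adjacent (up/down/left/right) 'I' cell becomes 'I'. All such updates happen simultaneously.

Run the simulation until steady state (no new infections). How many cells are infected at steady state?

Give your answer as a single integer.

Answer: 41

Derivation:
Step 0 (initial): 3 infected
Step 1: +6 new -> 9 infected
Step 2: +9 new -> 18 infected
Step 3: +10 new -> 28 infected
Step 4: +8 new -> 36 infected
Step 5: +4 new -> 40 infected
Step 6: +1 new -> 41 infected
Step 7: +0 new -> 41 infected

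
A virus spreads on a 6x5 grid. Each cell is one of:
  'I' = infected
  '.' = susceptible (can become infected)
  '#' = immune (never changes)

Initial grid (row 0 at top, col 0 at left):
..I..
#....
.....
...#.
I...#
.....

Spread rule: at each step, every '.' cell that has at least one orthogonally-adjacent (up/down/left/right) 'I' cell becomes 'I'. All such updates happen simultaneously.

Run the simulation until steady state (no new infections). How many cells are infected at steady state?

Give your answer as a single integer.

Step 0 (initial): 2 infected
Step 1: +6 new -> 8 infected
Step 2: +9 new -> 17 infected
Step 3: +6 new -> 23 infected
Step 4: +2 new -> 25 infected
Step 5: +2 new -> 27 infected
Step 6: +0 new -> 27 infected

Answer: 27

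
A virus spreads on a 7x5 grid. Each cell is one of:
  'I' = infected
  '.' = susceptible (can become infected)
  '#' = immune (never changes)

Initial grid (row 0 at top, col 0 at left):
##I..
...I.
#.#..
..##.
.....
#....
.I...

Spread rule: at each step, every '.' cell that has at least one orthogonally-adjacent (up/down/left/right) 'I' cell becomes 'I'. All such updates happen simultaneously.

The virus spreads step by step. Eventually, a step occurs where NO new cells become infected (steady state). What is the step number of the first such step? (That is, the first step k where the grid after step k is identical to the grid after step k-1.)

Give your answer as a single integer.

Step 0 (initial): 3 infected
Step 1: +7 new -> 10 infected
Step 2: +6 new -> 16 infected
Step 3: +8 new -> 24 infected
Step 4: +4 new -> 28 infected
Step 5: +0 new -> 28 infected

Answer: 5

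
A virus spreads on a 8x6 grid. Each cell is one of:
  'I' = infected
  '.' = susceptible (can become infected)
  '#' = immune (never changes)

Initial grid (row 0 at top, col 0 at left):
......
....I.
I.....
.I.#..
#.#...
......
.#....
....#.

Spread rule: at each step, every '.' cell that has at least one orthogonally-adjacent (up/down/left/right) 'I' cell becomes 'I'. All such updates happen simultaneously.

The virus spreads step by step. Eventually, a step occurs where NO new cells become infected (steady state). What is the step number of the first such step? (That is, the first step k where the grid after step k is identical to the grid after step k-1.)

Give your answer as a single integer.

Step 0 (initial): 3 infected
Step 1: +9 new -> 12 infected
Step 2: +10 new -> 22 infected
Step 3: +6 new -> 28 infected
Step 4: +6 new -> 34 infected
Step 5: +5 new -> 39 infected
Step 6: +3 new -> 42 infected
Step 7: +1 new -> 43 infected
Step 8: +0 new -> 43 infected

Answer: 8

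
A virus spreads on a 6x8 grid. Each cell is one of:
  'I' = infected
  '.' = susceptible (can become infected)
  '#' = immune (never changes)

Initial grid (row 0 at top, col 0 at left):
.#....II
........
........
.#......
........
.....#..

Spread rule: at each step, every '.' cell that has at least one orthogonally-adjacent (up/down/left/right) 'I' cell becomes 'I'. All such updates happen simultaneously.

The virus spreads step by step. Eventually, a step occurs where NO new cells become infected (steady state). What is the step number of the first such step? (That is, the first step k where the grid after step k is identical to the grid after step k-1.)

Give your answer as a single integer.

Answer: 12

Derivation:
Step 0 (initial): 2 infected
Step 1: +3 new -> 5 infected
Step 2: +4 new -> 9 infected
Step 3: +5 new -> 14 infected
Step 4: +6 new -> 20 infected
Step 5: +6 new -> 26 infected
Step 6: +4 new -> 30 infected
Step 7: +5 new -> 35 infected
Step 8: +4 new -> 39 infected
Step 9: +3 new -> 42 infected
Step 10: +2 new -> 44 infected
Step 11: +1 new -> 45 infected
Step 12: +0 new -> 45 infected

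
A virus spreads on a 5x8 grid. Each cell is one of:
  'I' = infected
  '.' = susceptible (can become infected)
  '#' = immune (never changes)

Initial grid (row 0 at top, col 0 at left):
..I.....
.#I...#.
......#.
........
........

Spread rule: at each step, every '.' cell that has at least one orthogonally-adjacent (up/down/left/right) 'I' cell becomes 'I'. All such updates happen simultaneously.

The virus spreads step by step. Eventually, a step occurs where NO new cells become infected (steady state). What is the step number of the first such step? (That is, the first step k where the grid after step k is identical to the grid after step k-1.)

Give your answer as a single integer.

Answer: 9

Derivation:
Step 0 (initial): 2 infected
Step 1: +4 new -> 6 infected
Step 2: +6 new -> 12 infected
Step 3: +8 new -> 20 infected
Step 4: +6 new -> 26 infected
Step 5: +4 new -> 30 infected
Step 6: +3 new -> 33 infected
Step 7: +3 new -> 36 infected
Step 8: +1 new -> 37 infected
Step 9: +0 new -> 37 infected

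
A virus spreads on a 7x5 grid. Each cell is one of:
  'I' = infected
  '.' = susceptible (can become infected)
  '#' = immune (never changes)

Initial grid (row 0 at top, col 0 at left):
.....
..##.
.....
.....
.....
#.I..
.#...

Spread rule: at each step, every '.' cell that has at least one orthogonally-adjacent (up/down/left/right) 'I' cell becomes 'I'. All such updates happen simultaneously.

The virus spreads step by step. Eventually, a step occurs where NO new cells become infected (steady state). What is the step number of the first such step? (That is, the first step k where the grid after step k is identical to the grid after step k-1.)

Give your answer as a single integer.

Answer: 9

Derivation:
Step 0 (initial): 1 infected
Step 1: +4 new -> 5 infected
Step 2: +5 new -> 10 infected
Step 3: +6 new -> 16 infected
Step 4: +4 new -> 20 infected
Step 5: +3 new -> 23 infected
Step 6: +3 new -> 26 infected
Step 7: +3 new -> 29 infected
Step 8: +1 new -> 30 infected
Step 9: +0 new -> 30 infected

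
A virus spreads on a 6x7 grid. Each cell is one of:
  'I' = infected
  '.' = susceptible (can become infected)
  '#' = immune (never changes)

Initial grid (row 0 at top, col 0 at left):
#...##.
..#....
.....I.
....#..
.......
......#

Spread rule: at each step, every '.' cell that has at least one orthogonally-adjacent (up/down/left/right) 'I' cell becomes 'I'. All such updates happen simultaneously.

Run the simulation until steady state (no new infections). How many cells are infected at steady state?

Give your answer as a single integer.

Step 0 (initial): 1 infected
Step 1: +4 new -> 5 infected
Step 2: +5 new -> 10 infected
Step 3: +7 new -> 17 infected
Step 4: +5 new -> 22 infected
Step 5: +6 new -> 28 infected
Step 6: +5 new -> 33 infected
Step 7: +2 new -> 35 infected
Step 8: +1 new -> 36 infected
Step 9: +0 new -> 36 infected

Answer: 36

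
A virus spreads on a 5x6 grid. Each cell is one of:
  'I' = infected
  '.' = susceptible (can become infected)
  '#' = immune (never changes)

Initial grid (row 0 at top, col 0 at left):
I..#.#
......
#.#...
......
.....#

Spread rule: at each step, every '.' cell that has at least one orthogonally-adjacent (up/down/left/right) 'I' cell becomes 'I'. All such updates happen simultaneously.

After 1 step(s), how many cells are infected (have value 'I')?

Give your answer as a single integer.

Answer: 3

Derivation:
Step 0 (initial): 1 infected
Step 1: +2 new -> 3 infected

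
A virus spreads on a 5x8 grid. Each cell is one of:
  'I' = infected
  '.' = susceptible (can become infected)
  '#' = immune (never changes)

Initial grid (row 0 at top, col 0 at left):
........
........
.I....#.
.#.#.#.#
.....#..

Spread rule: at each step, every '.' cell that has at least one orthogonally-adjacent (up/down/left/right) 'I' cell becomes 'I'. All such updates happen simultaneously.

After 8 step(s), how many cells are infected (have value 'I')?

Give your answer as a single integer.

Step 0 (initial): 1 infected
Step 1: +3 new -> 4 infected
Step 2: +6 new -> 10 infected
Step 3: +6 new -> 16 infected
Step 4: +6 new -> 22 infected
Step 5: +3 new -> 25 infected
Step 6: +2 new -> 27 infected
Step 7: +2 new -> 29 infected
Step 8: +2 new -> 31 infected

Answer: 31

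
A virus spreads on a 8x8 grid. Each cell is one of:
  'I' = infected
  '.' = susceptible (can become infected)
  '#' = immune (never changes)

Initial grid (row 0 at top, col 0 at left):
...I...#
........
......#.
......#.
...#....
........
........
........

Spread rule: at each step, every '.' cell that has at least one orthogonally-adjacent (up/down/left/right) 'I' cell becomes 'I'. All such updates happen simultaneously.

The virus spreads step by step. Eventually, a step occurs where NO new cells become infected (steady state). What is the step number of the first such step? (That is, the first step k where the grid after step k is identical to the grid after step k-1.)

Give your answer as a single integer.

Answer: 12

Derivation:
Step 0 (initial): 1 infected
Step 1: +3 new -> 4 infected
Step 2: +5 new -> 9 infected
Step 3: +7 new -> 16 infected
Step 4: +6 new -> 22 infected
Step 5: +6 new -> 28 infected
Step 6: +6 new -> 34 infected
Step 7: +8 new -> 42 infected
Step 8: +8 new -> 50 infected
Step 9: +6 new -> 56 infected
Step 10: +3 new -> 59 infected
Step 11: +1 new -> 60 infected
Step 12: +0 new -> 60 infected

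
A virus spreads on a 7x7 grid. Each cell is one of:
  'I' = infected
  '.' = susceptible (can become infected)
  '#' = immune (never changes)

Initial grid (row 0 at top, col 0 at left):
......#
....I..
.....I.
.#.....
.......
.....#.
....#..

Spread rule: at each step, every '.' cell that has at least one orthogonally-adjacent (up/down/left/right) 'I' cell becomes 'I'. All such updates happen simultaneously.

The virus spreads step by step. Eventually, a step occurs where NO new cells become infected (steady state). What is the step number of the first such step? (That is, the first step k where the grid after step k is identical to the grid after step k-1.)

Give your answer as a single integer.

Step 0 (initial): 2 infected
Step 1: +6 new -> 8 infected
Step 2: +8 new -> 16 infected
Step 3: +6 new -> 22 infected
Step 4: +7 new -> 29 infected
Step 5: +5 new -> 34 infected
Step 6: +5 new -> 39 infected
Step 7: +3 new -> 42 infected
Step 8: +2 new -> 44 infected
Step 9: +1 new -> 45 infected
Step 10: +0 new -> 45 infected

Answer: 10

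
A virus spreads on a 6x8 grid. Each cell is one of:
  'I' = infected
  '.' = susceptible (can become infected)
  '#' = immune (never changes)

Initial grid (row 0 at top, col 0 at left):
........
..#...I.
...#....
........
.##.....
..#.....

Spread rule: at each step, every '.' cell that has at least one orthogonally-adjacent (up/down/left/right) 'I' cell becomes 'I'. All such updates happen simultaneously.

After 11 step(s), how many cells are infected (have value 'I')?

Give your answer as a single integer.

Answer: 43

Derivation:
Step 0 (initial): 1 infected
Step 1: +4 new -> 5 infected
Step 2: +6 new -> 11 infected
Step 3: +6 new -> 17 infected
Step 4: +5 new -> 22 infected
Step 5: +5 new -> 27 infected
Step 6: +4 new -> 31 infected
Step 7: +5 new -> 36 infected
Step 8: +3 new -> 39 infected
Step 9: +2 new -> 41 infected
Step 10: +1 new -> 42 infected
Step 11: +1 new -> 43 infected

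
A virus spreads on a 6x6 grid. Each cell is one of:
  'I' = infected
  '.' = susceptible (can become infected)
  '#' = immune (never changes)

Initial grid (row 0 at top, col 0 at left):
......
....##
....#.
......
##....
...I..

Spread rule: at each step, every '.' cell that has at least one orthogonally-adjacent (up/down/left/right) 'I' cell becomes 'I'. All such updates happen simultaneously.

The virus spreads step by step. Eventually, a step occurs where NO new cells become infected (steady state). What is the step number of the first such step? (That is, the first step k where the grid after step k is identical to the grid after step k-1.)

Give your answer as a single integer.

Step 0 (initial): 1 infected
Step 1: +3 new -> 4 infected
Step 2: +5 new -> 9 infected
Step 3: +5 new -> 14 infected
Step 4: +4 new -> 18 infected
Step 5: +5 new -> 23 infected
Step 6: +4 new -> 27 infected
Step 7: +3 new -> 30 infected
Step 8: +1 new -> 31 infected
Step 9: +0 new -> 31 infected

Answer: 9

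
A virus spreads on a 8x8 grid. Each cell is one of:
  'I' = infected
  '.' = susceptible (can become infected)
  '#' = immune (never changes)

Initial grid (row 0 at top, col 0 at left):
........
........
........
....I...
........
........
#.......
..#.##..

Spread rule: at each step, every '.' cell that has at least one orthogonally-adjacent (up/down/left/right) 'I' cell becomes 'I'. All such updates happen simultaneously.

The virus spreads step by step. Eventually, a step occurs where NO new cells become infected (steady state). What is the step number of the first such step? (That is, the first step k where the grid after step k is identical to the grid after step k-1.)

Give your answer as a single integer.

Step 0 (initial): 1 infected
Step 1: +4 new -> 5 infected
Step 2: +8 new -> 13 infected
Step 3: +12 new -> 25 infected
Step 4: +13 new -> 38 infected
Step 5: +11 new -> 49 infected
Step 6: +7 new -> 56 infected
Step 7: +3 new -> 59 infected
Step 8: +1 new -> 60 infected
Step 9: +0 new -> 60 infected

Answer: 9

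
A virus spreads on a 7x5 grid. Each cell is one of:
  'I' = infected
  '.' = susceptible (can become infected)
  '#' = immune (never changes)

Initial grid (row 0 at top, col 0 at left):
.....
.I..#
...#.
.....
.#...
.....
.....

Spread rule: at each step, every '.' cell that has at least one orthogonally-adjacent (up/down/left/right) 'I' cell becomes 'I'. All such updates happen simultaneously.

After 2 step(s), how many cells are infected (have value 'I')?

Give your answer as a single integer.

Step 0 (initial): 1 infected
Step 1: +4 new -> 5 infected
Step 2: +6 new -> 11 infected

Answer: 11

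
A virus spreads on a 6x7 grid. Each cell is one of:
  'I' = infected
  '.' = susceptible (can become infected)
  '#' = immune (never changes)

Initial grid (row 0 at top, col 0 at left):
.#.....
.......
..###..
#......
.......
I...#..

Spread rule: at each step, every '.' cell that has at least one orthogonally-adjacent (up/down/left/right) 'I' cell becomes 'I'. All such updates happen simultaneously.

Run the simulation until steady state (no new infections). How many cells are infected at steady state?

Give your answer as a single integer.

Step 0 (initial): 1 infected
Step 1: +2 new -> 3 infected
Step 2: +2 new -> 5 infected
Step 3: +3 new -> 8 infected
Step 4: +3 new -> 11 infected
Step 5: +4 new -> 15 infected
Step 6: +4 new -> 19 infected
Step 7: +6 new -> 25 infected
Step 8: +5 new -> 30 infected
Step 9: +3 new -> 33 infected
Step 10: +2 new -> 35 infected
Step 11: +1 new -> 36 infected
Step 12: +0 new -> 36 infected

Answer: 36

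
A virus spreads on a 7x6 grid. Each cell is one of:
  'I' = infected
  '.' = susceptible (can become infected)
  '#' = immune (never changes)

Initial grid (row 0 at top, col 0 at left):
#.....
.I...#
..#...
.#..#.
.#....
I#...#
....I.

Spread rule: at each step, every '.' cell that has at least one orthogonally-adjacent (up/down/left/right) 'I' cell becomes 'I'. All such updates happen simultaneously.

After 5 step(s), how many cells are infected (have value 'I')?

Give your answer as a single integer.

Answer: 34

Derivation:
Step 0 (initial): 3 infected
Step 1: +9 new -> 12 infected
Step 2: +8 new -> 20 infected
Step 3: +6 new -> 26 infected
Step 4: +5 new -> 31 infected
Step 5: +3 new -> 34 infected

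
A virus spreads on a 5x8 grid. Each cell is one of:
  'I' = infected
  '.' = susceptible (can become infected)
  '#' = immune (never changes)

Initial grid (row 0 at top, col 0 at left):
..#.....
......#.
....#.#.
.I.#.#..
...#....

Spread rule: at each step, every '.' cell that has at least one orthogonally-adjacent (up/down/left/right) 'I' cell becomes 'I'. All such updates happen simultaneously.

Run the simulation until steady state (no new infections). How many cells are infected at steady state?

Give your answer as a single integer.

Answer: 33

Derivation:
Step 0 (initial): 1 infected
Step 1: +4 new -> 5 infected
Step 2: +5 new -> 10 infected
Step 3: +4 new -> 14 infected
Step 4: +2 new -> 16 infected
Step 5: +2 new -> 18 infected
Step 6: +2 new -> 20 infected
Step 7: +2 new -> 22 infected
Step 8: +1 new -> 23 infected
Step 9: +1 new -> 24 infected
Step 10: +1 new -> 25 infected
Step 11: +1 new -> 26 infected
Step 12: +1 new -> 27 infected
Step 13: +2 new -> 29 infected
Step 14: +1 new -> 30 infected
Step 15: +1 new -> 31 infected
Step 16: +1 new -> 32 infected
Step 17: +1 new -> 33 infected
Step 18: +0 new -> 33 infected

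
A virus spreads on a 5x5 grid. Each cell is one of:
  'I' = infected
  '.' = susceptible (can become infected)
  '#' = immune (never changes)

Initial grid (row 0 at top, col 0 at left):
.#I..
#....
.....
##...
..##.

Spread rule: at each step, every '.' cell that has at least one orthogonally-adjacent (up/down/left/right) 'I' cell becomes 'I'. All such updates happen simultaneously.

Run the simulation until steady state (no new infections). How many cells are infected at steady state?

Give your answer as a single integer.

Step 0 (initial): 1 infected
Step 1: +2 new -> 3 infected
Step 2: +4 new -> 7 infected
Step 3: +4 new -> 11 infected
Step 4: +3 new -> 14 infected
Step 5: +1 new -> 15 infected
Step 6: +1 new -> 16 infected
Step 7: +0 new -> 16 infected

Answer: 16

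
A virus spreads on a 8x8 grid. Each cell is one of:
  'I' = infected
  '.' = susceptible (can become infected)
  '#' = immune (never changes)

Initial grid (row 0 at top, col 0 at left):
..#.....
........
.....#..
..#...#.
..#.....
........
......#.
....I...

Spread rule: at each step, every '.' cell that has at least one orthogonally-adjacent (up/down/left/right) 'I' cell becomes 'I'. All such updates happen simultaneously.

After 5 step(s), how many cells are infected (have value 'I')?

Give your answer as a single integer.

Answer: 30

Derivation:
Step 0 (initial): 1 infected
Step 1: +3 new -> 4 infected
Step 2: +5 new -> 9 infected
Step 3: +6 new -> 15 infected
Step 4: +8 new -> 23 infected
Step 5: +7 new -> 30 infected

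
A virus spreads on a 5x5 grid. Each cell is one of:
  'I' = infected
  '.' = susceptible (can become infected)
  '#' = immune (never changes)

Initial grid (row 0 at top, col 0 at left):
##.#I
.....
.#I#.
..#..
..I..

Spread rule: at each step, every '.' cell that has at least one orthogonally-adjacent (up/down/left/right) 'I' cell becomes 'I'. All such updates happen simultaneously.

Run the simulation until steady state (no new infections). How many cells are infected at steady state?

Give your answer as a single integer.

Answer: 19

Derivation:
Step 0 (initial): 3 infected
Step 1: +4 new -> 7 infected
Step 2: +8 new -> 15 infected
Step 3: +3 new -> 18 infected
Step 4: +1 new -> 19 infected
Step 5: +0 new -> 19 infected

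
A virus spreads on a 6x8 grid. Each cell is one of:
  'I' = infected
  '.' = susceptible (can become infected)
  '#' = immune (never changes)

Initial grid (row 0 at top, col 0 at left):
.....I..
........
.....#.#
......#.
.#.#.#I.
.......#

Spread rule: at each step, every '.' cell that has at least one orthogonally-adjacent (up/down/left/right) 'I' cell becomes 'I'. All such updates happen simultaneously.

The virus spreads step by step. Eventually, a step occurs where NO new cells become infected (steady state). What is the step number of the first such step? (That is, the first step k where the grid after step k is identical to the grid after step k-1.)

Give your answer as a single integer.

Answer: 9

Derivation:
Step 0 (initial): 2 infected
Step 1: +5 new -> 7 infected
Step 2: +6 new -> 13 infected
Step 3: +6 new -> 19 infected
Step 4: +6 new -> 25 infected
Step 5: +6 new -> 31 infected
Step 6: +5 new -> 36 infected
Step 7: +3 new -> 39 infected
Step 8: +2 new -> 41 infected
Step 9: +0 new -> 41 infected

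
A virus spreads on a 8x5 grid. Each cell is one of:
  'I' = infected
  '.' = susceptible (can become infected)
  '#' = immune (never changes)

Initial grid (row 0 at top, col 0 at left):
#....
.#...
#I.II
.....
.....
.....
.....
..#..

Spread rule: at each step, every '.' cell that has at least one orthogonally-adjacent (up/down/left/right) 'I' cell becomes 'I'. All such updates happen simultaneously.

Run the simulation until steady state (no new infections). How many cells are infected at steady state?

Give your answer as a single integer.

Step 0 (initial): 3 infected
Step 1: +6 new -> 9 infected
Step 2: +8 new -> 17 infected
Step 3: +6 new -> 23 infected
Step 4: +6 new -> 29 infected
Step 5: +5 new -> 34 infected
Step 6: +1 new -> 35 infected
Step 7: +0 new -> 35 infected

Answer: 35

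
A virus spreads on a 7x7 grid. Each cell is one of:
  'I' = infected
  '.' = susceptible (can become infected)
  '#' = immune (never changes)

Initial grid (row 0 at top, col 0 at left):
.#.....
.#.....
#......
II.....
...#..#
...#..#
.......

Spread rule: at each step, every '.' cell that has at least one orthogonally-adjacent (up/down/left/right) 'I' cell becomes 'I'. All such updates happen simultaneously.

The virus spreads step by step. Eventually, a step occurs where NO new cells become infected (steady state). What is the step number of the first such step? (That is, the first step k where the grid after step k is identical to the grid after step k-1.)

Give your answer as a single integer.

Step 0 (initial): 2 infected
Step 1: +4 new -> 6 infected
Step 2: +5 new -> 11 infected
Step 3: +6 new -> 17 infected
Step 4: +6 new -> 23 infected
Step 5: +7 new -> 30 infected
Step 6: +5 new -> 35 infected
Step 7: +3 new -> 38 infected
Step 8: +2 new -> 40 infected
Step 9: +0 new -> 40 infected

Answer: 9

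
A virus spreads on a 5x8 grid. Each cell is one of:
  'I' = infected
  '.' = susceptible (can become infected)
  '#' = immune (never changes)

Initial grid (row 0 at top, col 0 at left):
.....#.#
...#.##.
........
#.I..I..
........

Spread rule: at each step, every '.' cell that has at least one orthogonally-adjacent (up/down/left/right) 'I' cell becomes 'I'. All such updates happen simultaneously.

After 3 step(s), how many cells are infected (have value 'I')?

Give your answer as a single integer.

Answer: 27

Derivation:
Step 0 (initial): 2 infected
Step 1: +8 new -> 10 infected
Step 2: +10 new -> 20 infected
Step 3: +7 new -> 27 infected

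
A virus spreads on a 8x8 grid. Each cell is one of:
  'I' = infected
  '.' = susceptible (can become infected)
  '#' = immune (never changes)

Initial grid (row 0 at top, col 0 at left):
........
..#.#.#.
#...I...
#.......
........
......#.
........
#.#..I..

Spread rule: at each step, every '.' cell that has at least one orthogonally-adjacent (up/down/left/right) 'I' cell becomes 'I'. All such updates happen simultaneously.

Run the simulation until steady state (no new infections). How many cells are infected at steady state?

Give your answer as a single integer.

Step 0 (initial): 2 infected
Step 1: +6 new -> 8 infected
Step 2: +12 new -> 20 infected
Step 3: +11 new -> 31 infected
Step 4: +12 new -> 43 infected
Step 5: +7 new -> 50 infected
Step 6: +5 new -> 55 infected
Step 7: +1 new -> 56 infected
Step 8: +0 new -> 56 infected

Answer: 56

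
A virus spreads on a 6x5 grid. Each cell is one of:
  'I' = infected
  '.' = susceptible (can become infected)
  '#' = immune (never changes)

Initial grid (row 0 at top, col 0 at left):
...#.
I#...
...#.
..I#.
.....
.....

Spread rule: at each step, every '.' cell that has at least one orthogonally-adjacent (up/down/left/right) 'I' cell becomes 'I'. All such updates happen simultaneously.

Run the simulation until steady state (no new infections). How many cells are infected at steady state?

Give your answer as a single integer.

Step 0 (initial): 2 infected
Step 1: +5 new -> 7 infected
Step 2: +7 new -> 14 infected
Step 3: +6 new -> 20 infected
Step 4: +4 new -> 24 infected
Step 5: +2 new -> 26 infected
Step 6: +0 new -> 26 infected

Answer: 26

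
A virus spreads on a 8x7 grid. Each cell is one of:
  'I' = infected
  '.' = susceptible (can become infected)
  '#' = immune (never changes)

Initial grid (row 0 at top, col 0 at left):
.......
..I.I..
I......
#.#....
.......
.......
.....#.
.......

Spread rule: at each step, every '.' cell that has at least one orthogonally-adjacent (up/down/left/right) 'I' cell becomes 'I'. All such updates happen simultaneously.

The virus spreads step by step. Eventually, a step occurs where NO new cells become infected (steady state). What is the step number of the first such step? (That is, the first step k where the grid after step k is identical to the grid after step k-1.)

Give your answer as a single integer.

Step 0 (initial): 3 infected
Step 1: +9 new -> 12 infected
Step 2: +9 new -> 21 infected
Step 3: +6 new -> 27 infected
Step 4: +7 new -> 34 infected
Step 5: +7 new -> 41 infected
Step 6: +6 new -> 47 infected
Step 7: +5 new -> 52 infected
Step 8: +1 new -> 53 infected
Step 9: +0 new -> 53 infected

Answer: 9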